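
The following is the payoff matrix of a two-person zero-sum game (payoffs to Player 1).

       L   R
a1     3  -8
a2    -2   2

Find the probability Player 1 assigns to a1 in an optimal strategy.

4/15

Row minima: a1 → -8, a2 → -2; maximin = -2.
Column maxima: L → 3, R → 2; minimax = 2.
-2 ≠ 2, so there is no saddle point; optimal play is mixed.
Let Player 1 play a1 with probability p. Expected payoff against L: 3p + (-2)(1−p) = 5p − 2; against R: (-8)p + 2(1−p) = −10p + 2.
Setting these equal: 5p − 2 = −10p + 2 ⇒ 15p = 4 ⇒ p = 4/15, and the value is (5)·(4/15) − 2 = -2/3.
For Player 2: with q = P(L), equating a1's and a2's payoffs gives 11q − 8 = −4q + 2 ⇒ q = 2/3.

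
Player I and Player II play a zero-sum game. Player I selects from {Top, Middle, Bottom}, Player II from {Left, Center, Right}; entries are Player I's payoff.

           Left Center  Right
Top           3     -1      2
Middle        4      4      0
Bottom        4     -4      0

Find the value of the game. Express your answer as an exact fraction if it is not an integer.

Row minima: Top → -1, Middle → 0, Bottom → -4; maximin = 0.
Column maxima: Left → 4, Center → 4, Right → 2; minimax = 2.
0 ≠ 2, so there is no saddle point; optimal play is mixed.
Left is strictly dominated by Right (it gives Player I strictly more in every row), so Player II never plays it.
With Left eliminated, Bottom is strictly dominated by Top (Top gives Player I strictly more in every remaining column), so Player I never plays it.
On the remaining 2×2 (Top, Middle vs Center, Right):
Let Player I play Top with probability p. Expected payoff against Center: (-1)p + 4(1−p) = −5p + 4; against Right: 2p + 0(1−p) = 2p.
Setting these equal: −5p + 4 = 2p ⇒ −7p = -4 ⇒ p = 4/7, and the value is (-5)·(4/7) + 4 = 8/7.
For Player II: with q = P(Center), equating Top's and Middle's payoffs gives −3q + 2 = 4q ⇒ q = 2/7.

8/7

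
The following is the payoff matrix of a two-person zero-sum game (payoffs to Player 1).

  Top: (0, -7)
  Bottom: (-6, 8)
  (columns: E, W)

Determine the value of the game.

Row minima: Top → -7, Bottom → -6; maximin = -6.
Column maxima: E → 0, W → 8; minimax = 0.
-6 ≠ 0, so there is no saddle point; optimal play is mixed.
Let Player 1 play Top with probability p. Expected payoff against E: 0p + (-6)(1−p) = 6p − 6; against W: (-7)p + 8(1−p) = −15p + 8.
Setting these equal: 6p − 6 = −15p + 8 ⇒ 21p = 14 ⇒ p = 2/3, and the value is (6)·(2/3) − 6 = -2.
For Player 2: with q = P(E), equating Top's and Bottom's payoffs gives 7q − 7 = −14q + 8 ⇒ q = 5/7.

-2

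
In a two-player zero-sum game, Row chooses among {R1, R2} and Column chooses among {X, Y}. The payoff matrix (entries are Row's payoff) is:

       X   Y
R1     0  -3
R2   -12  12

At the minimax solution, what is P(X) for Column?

5/9

Row minima: R1 → -3, R2 → -12; maximin = -3.
Column maxima: X → 0, Y → 12; minimax = 0.
-3 ≠ 0, so there is no saddle point; optimal play is mixed.
Let Row play R1 with probability p. Expected payoff against X: 0p + (-12)(1−p) = 12p − 12; against Y: (-3)p + 12(1−p) = −15p + 12.
Setting these equal: 12p − 12 = −15p + 12 ⇒ 27p = 24 ⇒ p = 8/9, and the value is (12)·(8/9) − 12 = -4/3.
For Column: with q = P(X), equating R1's and R2's payoffs gives 3q − 3 = −24q + 12 ⇒ q = 5/9.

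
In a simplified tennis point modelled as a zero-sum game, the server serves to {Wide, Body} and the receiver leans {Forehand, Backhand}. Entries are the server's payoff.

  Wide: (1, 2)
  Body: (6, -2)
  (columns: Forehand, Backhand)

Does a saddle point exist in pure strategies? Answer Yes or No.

Row minima: Wide → 1, Body → -2; maximin = 1.
Column maxima: Forehand → 6, Backhand → 2; minimax = 2.
1 ≠ 2, so no pure-strategy equilibrium exists.

No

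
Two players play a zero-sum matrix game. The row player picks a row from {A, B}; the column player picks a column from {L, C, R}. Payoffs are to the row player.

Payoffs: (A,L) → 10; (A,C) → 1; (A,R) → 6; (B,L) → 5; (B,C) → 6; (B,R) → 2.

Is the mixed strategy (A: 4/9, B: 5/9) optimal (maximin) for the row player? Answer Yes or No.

Against L this mix gives (4/9)·10 + (5/9)·5 = 65/9.
Against C this mix gives (4/9)·1 + (5/9)·6 = 34/9.
Against R this mix gives (4/9)·6 + (5/9)·2 = 34/9.
All of the column player's active replies (C, R) yield 34/9, and no column does worse for the row player. The mix makes the column player indifferent and guarantees 34/9, so it is optimal.

Yes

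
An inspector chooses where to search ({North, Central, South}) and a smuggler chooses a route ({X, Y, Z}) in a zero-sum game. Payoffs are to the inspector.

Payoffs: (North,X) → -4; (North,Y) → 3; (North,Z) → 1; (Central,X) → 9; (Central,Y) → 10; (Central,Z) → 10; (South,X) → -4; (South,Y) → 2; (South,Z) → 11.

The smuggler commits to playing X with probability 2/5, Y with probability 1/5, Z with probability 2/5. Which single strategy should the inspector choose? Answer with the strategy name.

Central

Expected payoff of North: (2/5)·(-4) + (1/5)·3 + (2/5)·1 = -3/5.
Expected payoff of Central: (2/5)·9 + (1/5)·10 + (2/5)·10 = 48/5.
Expected payoff of South: (2/5)·(-4) + (1/5)·2 + (2/5)·11 = 16/5.
The largest is 48/5, so the inspector's best response is Central.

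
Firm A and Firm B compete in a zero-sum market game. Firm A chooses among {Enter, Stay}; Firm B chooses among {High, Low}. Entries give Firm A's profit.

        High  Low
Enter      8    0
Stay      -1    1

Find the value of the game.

4/5

Row minima: Enter → 0, Stay → -1; maximin = 0.
Column maxima: High → 8, Low → 1; minimax = 1.
0 ≠ 1, so there is no saddle point; optimal play is mixed.
Let Firm A play Enter with probability p. Expected payoff against High: 8p + (-1)(1−p) = 9p − 1; against Low: 0p + 1(1−p) = −p + 1.
Setting these equal: 9p − 1 = −p + 1 ⇒ 10p = 2 ⇒ p = 1/5, and the value is (9)·(1/5) − 1 = 4/5.
For Firm B: with q = P(High), equating Enter's and Stay's payoffs gives 8q = −2q + 1 ⇒ q = 1/10.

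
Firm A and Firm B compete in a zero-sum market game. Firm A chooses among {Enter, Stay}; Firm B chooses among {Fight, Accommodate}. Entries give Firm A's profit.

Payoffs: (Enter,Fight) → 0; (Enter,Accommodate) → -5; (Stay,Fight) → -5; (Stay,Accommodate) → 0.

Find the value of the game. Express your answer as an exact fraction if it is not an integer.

-5/2

Row minima: Enter → -5, Stay → -5; maximin = -5.
Column maxima: Fight → 0, Accommodate → 0; minimax = 0.
-5 ≠ 0, so there is no saddle point; optimal play is mixed.
Let Firm A play Enter with probability p. Expected payoff against Fight: 0p + (-5)(1−p) = 5p − 5; against Accommodate: (-5)p + 0(1−p) = −5p.
Setting these equal: 5p − 5 = −5p ⇒ 10p = 5 ⇒ p = 1/2, and the value is (5)·(1/2) − 5 = -5/2.
For Firm B: with q = P(Fight), equating Enter's and Stay's payoffs gives 5q − 5 = −5q ⇒ q = 1/2.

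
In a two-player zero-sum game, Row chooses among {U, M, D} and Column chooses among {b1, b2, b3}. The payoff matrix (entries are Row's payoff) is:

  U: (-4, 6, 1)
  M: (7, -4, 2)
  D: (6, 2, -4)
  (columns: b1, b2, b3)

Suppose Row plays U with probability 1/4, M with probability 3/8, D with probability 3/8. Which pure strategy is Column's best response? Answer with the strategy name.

b3

If Column plays b1, Row's expected payoff is (1/4)·(-4) + (3/8)·7 + (3/8)·6 = 31/8.
If Column plays b2, Row's expected payoff is (1/4)·6 + (3/8)·(-4) + (3/8)·2 = 3/4.
If Column plays b3, Row's expected payoff is (1/4)·1 + (3/8)·2 + (3/8)·(-4) = -1/2.
Column minimizes Row's payoff; the smallest is -1/2, so the best response is b3.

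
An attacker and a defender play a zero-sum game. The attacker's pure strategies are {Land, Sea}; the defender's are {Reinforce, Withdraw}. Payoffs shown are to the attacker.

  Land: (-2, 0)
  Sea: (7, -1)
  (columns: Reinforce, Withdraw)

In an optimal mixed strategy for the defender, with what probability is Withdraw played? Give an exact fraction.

Row minima: Land → -2, Sea → -1; maximin = -1.
Column maxima: Reinforce → 7, Withdraw → 0; minimax = 0.
-1 ≠ 0, so there is no saddle point; optimal play is mixed.
Let the attacker play Land with probability p. Expected payoff against Reinforce: (-2)p + 7(1−p) = −9p + 7; against Withdraw: 0p + (-1)(1−p) = p − 1.
Setting these equal: −9p + 7 = p − 1 ⇒ −10p = -8 ⇒ p = 4/5, and the value is (-9)·(4/5) + 7 = -1/5.
For the defender: with q = P(Reinforce), equating Land's and Sea's payoffs gives −2q = 8q − 1 ⇒ q = 1/10.

9/10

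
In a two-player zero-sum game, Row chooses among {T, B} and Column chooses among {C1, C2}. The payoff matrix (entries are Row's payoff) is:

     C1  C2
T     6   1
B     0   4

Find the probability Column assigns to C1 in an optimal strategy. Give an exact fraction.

Row minima: T → 1, B → 0; maximin = 1.
Column maxima: C1 → 6, C2 → 4; minimax = 4.
1 ≠ 4, so there is no saddle point; optimal play is mixed.
Let Row play T with probability p. Expected payoff against C1: 6p + 0(1−p) = 6p; against C2: 1p + 4(1−p) = −3p + 4.
Setting these equal: 6p = −3p + 4 ⇒ 9p = 4 ⇒ p = 4/9, and the value is (6)·(4/9) = 8/3.
For Column: with q = P(C1), equating T's and B's payoffs gives 5q + 1 = −4q + 4 ⇒ q = 1/3.

1/3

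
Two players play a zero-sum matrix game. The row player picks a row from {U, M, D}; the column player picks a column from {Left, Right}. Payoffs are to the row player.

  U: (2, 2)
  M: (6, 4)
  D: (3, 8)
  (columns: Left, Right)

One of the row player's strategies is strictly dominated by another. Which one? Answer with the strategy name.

M gives a strictly higher payoff than U against every column: 6 > 2, 4 > 2.
So U is strictly dominated and the row player never plays it.

U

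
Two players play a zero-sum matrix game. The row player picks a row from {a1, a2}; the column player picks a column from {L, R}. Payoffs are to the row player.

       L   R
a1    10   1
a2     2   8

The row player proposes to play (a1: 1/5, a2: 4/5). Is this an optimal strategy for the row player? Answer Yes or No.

Against L this mix gives (1/5)·10 + (4/5)·2 = 18/5.
Against R this mix gives (1/5)·1 + (4/5)·8 = 33/5.
The column player will play L, holding the row player to 18/5. Shifting weight toward the row that does better against L would raise this floor (the equalizing mix achieves 26/5 against both L and R), so the proposed strategy is not optimal.

No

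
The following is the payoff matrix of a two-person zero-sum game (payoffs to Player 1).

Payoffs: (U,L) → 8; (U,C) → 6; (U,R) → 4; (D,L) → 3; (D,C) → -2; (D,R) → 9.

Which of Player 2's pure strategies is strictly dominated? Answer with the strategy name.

C holds Player 1's payoff strictly below L in every row: 6 < 8, -2 < 3.
So L is strictly dominated for Player 2.

L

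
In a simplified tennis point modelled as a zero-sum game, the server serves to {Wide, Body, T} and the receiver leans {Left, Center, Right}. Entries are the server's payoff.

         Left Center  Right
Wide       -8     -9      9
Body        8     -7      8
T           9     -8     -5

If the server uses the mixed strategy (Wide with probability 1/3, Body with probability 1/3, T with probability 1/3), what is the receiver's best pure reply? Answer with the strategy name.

Center

If the receiver plays Left, the server's expected payoff is (1/3)·(-8) + (1/3)·8 + (1/3)·9 = 3.
If the receiver plays Center, the server's expected payoff is (1/3)·(-9) + (1/3)·(-7) + (1/3)·(-8) = -8.
If the receiver plays Right, the server's expected payoff is (1/3)·9 + (1/3)·8 + (1/3)·(-5) = 4.
The receiver minimizes the server's payoff; the smallest is -8, so the best response is Center.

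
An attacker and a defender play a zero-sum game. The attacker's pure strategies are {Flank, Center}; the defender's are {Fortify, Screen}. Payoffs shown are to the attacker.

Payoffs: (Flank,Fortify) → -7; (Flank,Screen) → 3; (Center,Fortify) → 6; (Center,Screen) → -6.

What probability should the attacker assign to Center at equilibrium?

Row minima: Flank → -7, Center → -6; maximin = -6.
Column maxima: Fortify → 6, Screen → 3; minimax = 3.
-6 ≠ 3, so there is no saddle point; optimal play is mixed.
Let the attacker play Flank with probability p. Expected payoff against Fortify: (-7)p + 6(1−p) = −13p + 6; against Screen: 3p + (-6)(1−p) = 9p − 6.
Setting these equal: −13p + 6 = 9p − 6 ⇒ −22p = -12 ⇒ p = 6/11, and the value is (-13)·(6/11) + 6 = -12/11.
For the defender: with q = P(Fortify), equating Flank's and Center's payoffs gives −10q + 3 = 12q − 6 ⇒ q = 9/22.

5/11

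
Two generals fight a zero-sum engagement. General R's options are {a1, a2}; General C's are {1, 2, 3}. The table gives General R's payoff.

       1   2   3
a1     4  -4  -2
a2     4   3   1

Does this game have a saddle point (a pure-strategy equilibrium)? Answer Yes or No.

Yes

Row minima: a1 → -4, a2 → 1; maximin = 1.
Column maxima: 1 → 4, 2 → 3, 3 → 1; minimax = 1.
maximin = minimax = 1, so a saddle point exists.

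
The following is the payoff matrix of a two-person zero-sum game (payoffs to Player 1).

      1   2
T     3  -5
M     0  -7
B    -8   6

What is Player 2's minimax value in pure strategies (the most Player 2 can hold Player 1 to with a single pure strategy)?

3

Column maxima: 1 → 3, 2 → 6.
The smallest of these is 3.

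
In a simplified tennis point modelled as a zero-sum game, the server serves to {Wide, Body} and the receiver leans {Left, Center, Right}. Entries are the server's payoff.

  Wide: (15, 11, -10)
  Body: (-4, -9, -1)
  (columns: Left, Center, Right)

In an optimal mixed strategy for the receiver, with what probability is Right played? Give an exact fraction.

Row minima: Wide → -10, Body → -9; maximin = -9.
Column maxima: Left → 15, Center → 11, Right → -1; minimax = -1.
-9 ≠ -1, so there is no saddle point; optimal play is mixed.
Left is strictly dominated by Center (it gives the server strictly more in every row), so the receiver never plays it.
On the remaining 2×2 (Wide, Body vs Center, Right):
Let the server play Wide with probability p. Expected payoff against Center: 11p + (-9)(1−p) = 20p − 9; against Right: (-10)p + (-1)(1−p) = −9p − 1.
Setting these equal: 20p − 9 = −9p − 1 ⇒ 29p = 8 ⇒ p = 8/29, and the value is (20)·(8/29) − 9 = -101/29.
For the receiver: with q = P(Center), equating Wide's and Body's payoffs gives 21q − 10 = −8q − 1 ⇒ q = 9/29.

20/29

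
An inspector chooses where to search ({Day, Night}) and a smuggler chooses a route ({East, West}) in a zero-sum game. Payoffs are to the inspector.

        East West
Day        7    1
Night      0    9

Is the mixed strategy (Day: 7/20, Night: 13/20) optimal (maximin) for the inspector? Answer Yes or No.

Against East this mix gives (7/20)·7 + (13/20)·0 = 49/20.
Against West this mix gives (7/20)·1 + (13/20)·9 = 31/5.
The smuggler will play East, holding the inspector to 49/20. Shifting weight toward the row that does better against East would raise this floor (the equalizing mix achieves 21/5 against both East and West), so the proposed strategy is not optimal.

No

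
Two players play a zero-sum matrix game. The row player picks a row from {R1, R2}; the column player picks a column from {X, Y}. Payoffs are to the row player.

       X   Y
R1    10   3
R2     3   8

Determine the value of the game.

Row minima: R1 → 3, R2 → 3; maximin = 3.
Column maxima: X → 10, Y → 8; minimax = 8.
3 ≠ 8, so there is no saddle point; optimal play is mixed.
Let the row player play R1 with probability p. Expected payoff against X: 10p + 3(1−p) = 7p + 3; against Y: 3p + 8(1−p) = −5p + 8.
Setting these equal: 7p + 3 = −5p + 8 ⇒ 12p = 5 ⇒ p = 5/12, and the value is (7)·(5/12) + 3 = 71/12.
For the column player: with q = P(X), equating R1's and R2's payoffs gives 7q + 3 = −5q + 8 ⇒ q = 5/12.

71/12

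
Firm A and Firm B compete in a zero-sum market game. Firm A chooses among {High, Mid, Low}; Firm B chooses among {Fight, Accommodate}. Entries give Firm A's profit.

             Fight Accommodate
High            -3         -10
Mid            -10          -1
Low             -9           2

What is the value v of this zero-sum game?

Row minima: High → -10, Mid → -10, Low → -9; maximin = -9.
Column maxima: Fight → -3, Accommodate → 2; minimax = -3.
-9 ≠ -3, so there is no saddle point; optimal play is mixed.
Mid is strictly dominated by Low, so Firm A never plays it.
On the remaining 2×2 (High, Low vs Fight, Accommodate):
Let Firm A play High with probability p. Expected payoff against Fight: (-3)p + (-9)(1−p) = 6p − 9; against Accommodate: (-10)p + 2(1−p) = −12p + 2.
Setting these equal: 6p − 9 = −12p + 2 ⇒ 18p = 11 ⇒ p = 11/18, and the value is (6)·(11/18) − 9 = -16/3.
For Firm B: with q = P(Fight), equating High's and Low's payoffs gives 7q − 10 = −11q + 2 ⇒ q = 2/3.

-16/3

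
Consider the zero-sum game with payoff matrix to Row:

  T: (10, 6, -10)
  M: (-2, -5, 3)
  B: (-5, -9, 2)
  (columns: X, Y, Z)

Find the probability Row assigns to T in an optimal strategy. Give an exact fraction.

1/3

Row minima: T → -10, M → -5, B → -9; maximin = -5.
Column maxima: X → 10, Y → 6, Z → 3; minimax = 3.
-5 ≠ 3, so there is no saddle point; optimal play is mixed.
B is strictly dominated by M, so Row never plays it.
X is strictly dominated by Y (it gives Row strictly more in every row), so Column never plays it.
On the remaining 2×2 (T, M vs Y, Z):
Let Row play T with probability p. Expected payoff against Y: 6p + (-5)(1−p) = 11p − 5; against Z: (-10)p + 3(1−p) = −13p + 3.
Setting these equal: 11p − 5 = −13p + 3 ⇒ 24p = 8 ⇒ p = 1/3, and the value is (11)·(1/3) − 5 = -4/3.
For Column: with q = P(Y), equating T's and M's payoffs gives 16q − 10 = −8q + 3 ⇒ q = 13/24.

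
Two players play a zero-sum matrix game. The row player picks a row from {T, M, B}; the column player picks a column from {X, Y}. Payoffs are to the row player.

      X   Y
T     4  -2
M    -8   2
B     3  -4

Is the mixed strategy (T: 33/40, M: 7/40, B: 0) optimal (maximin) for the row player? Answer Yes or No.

Against X this mix gives (33/40)·4 + (7/40)·(-8) = 19/10.
Against Y this mix gives (33/40)·(-2) + (7/40)·2 = -13/10.
The column player will play Y, holding the row player to -13/10. Shifting weight toward the row that does better against Y would raise this floor (the equalizing mix achieves -1/2 against both Y and X), so the proposed strategy is not optimal.

No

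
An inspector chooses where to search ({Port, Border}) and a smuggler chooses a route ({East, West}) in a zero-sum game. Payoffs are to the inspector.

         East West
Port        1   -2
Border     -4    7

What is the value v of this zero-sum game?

-1/14

Row minima: Port → -2, Border → -4; maximin = -2.
Column maxima: East → 1, West → 7; minimax = 1.
-2 ≠ 1, so there is no saddle point; optimal play is mixed.
Let the inspector play Port with probability p. Expected payoff against East: 1p + (-4)(1−p) = 5p − 4; against West: (-2)p + 7(1−p) = −9p + 7.
Setting these equal: 5p − 4 = −9p + 7 ⇒ 14p = 11 ⇒ p = 11/14, and the value is (5)·(11/14) − 4 = -1/14.
For the smuggler: with q = P(East), equating Port's and Border's payoffs gives 3q − 2 = −11q + 7 ⇒ q = 9/14.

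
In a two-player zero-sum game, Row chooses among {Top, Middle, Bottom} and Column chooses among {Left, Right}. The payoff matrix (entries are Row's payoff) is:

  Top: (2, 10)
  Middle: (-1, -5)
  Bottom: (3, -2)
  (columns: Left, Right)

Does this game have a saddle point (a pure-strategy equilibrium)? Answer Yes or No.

No

Row minima: Top → 2, Middle → -5, Bottom → -2; maximin = 2.
Column maxima: Left → 3, Right → 10; minimax = 3.
2 ≠ 3, so no pure-strategy equilibrium exists.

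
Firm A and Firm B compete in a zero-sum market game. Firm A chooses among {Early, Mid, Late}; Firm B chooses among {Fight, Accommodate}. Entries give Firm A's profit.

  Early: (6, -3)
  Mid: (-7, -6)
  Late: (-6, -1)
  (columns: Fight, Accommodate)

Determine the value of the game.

-12/7

Row minima: Early → -3, Mid → -7, Late → -6; maximin = -3.
Column maxima: Fight → 6, Accommodate → -1; minimax = -1.
-3 ≠ -1, so there is no saddle point; optimal play is mixed.
Mid is strictly dominated by Early, so Firm A never plays it.
On the remaining 2×2 (Early, Late vs Fight, Accommodate):
Let Firm A play Early with probability p. Expected payoff against Fight: 6p + (-6)(1−p) = 12p − 6; against Accommodate: (-3)p + (-1)(1−p) = −2p − 1.
Setting these equal: 12p − 6 = −2p − 1 ⇒ 14p = 5 ⇒ p = 5/14, and the value is (12)·(5/14) − 6 = -12/7.
For Firm B: with q = P(Fight), equating Early's and Late's payoffs gives 9q − 3 = −5q − 1 ⇒ q = 1/7.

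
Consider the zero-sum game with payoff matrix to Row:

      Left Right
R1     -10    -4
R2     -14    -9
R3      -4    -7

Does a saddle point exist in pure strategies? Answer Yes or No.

Row minima: R1 → -10, R2 → -14, R3 → -7; maximin = -7.
Column maxima: Left → -4, Right → -4; minimax = -4.
-7 ≠ -4, so no pure-strategy equilibrium exists.

No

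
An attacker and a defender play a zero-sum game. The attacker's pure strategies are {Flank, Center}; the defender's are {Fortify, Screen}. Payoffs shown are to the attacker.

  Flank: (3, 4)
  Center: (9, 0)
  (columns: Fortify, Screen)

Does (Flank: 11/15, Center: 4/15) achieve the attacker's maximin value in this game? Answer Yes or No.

No

Against Fortify this mix gives (11/15)·3 + (4/15)·9 = 23/5.
Against Screen this mix gives (11/15)·4 + (4/15)·0 = 44/15.
The defender will play Screen, holding the attacker to 44/15. Shifting weight toward the row that does better against Screen would raise this floor (the equalizing mix achieves 18/5 against both Screen and Fortify), so the proposed strategy is not optimal.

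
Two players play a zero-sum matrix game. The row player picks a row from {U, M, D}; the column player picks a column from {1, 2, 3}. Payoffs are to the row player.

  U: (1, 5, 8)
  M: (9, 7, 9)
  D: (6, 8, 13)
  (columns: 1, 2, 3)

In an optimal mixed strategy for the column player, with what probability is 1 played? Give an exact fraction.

Row minima: U → 1, M → 7, D → 6; maximin = 7.
Column maxima: 1 → 9, 2 → 8, 3 → 13; minimax = 8.
7 ≠ 8, so there is no saddle point; optimal play is mixed.
U is strictly dominated by M, so the row player never plays it.
3 is strictly dominated by 2 (it gives the row player strictly more in every row), so the column player never plays it.
On the remaining 2×2 (M, D vs 1, 2):
Let the row player play M with probability p. Expected payoff against 1: 9p + 6(1−p) = 3p + 6; against 2: 7p + 8(1−p) = −p + 8.
Setting these equal: 3p + 6 = −p + 8 ⇒ 4p = 2 ⇒ p = 1/2, and the value is (3)·(1/2) + 6 = 15/2.
For the column player: with q = P(1), equating M's and D's payoffs gives 2q + 7 = −2q + 8 ⇒ q = 1/4.

1/4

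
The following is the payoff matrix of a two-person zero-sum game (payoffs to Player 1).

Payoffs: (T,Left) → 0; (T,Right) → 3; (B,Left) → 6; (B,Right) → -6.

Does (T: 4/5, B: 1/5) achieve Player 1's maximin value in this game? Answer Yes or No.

Against Left this mix gives (4/5)·0 + (1/5)·6 = 6/5.
Against Right this mix gives (4/5)·3 + (1/5)·(-6) = 6/5.
All of Player 2's active replies (Left, Right) yield 6/5, and no column does worse for Player 1. The mix makes Player 2 indifferent and guarantees 6/5, so it is optimal.

Yes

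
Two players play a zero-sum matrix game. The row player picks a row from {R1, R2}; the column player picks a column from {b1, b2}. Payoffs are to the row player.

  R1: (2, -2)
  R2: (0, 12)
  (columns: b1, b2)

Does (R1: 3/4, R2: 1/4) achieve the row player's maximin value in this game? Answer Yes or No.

Yes

Against b1 this mix gives (3/4)·2 + (1/4)·0 = 3/2.
Against b2 this mix gives (3/4)·(-2) + (1/4)·12 = 3/2.
All of the column player's active replies (b1, b2) yield 3/2, and no column does worse for the row player. The mix makes the column player indifferent and guarantees 3/2, so it is optimal.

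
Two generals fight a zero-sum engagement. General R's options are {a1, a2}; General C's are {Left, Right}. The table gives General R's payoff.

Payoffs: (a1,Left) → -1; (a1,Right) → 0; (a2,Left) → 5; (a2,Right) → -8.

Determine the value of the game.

Row minima: a1 → -1, a2 → -8; maximin = -1.
Column maxima: Left → 5, Right → 0; minimax = 0.
-1 ≠ 0, so there is no saddle point; optimal play is mixed.
Let General R play a1 with probability p. Expected payoff against Left: (-1)p + 5(1−p) = −6p + 5; against Right: 0p + (-8)(1−p) = 8p − 8.
Setting these equal: −6p + 5 = 8p − 8 ⇒ −14p = -13 ⇒ p = 13/14, and the value is (-6)·(13/14) + 5 = -4/7.
For General C: with q = P(Left), equating a1's and a2's payoffs gives −q = 13q − 8 ⇒ q = 4/7.

-4/7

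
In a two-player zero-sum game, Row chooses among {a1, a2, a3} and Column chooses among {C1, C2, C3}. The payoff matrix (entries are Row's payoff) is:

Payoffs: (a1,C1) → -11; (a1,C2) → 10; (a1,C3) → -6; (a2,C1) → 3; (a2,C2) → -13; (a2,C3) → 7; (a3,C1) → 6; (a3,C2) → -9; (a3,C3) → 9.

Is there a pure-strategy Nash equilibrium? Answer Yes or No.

Row minima: a1 → -11, a2 → -13, a3 → -9; maximin = -9.
Column maxima: C1 → 6, C2 → 10, C3 → 9; minimax = 6.
-9 ≠ 6, so no pure-strategy equilibrium exists.

No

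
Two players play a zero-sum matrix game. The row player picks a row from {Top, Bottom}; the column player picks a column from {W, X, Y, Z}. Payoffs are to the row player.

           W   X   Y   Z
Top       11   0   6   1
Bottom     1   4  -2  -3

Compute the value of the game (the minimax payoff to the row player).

Row minima: Top → 0, Bottom → -3; maximin = 0.
Column maxima: W → 11, X → 4, Y → 6, Z → 1; minimax = 1.
0 ≠ 1, so there is no saddle point; optimal play is mixed.
W is strictly dominated by Y (it gives the row player strictly more in every row), so the column player never plays it.
Y is strictly dominated by Z (it gives the row player strictly more in every row), so the column player never plays it.
On the remaining 2×2 (Top, Bottom vs X, Z):
Let the row player play Top with probability p. Expected payoff against X: 0p + 4(1−p) = −4p + 4; against Z: 1p + (-3)(1−p) = 4p − 3.
Setting these equal: −4p + 4 = 4p − 3 ⇒ −8p = -7 ⇒ p = 7/8, and the value is (-4)·(7/8) + 4 = 1/2.
For the column player: with q = P(X), equating Top's and Bottom's payoffs gives −q + 1 = 7q − 3 ⇒ q = 1/2.

1/2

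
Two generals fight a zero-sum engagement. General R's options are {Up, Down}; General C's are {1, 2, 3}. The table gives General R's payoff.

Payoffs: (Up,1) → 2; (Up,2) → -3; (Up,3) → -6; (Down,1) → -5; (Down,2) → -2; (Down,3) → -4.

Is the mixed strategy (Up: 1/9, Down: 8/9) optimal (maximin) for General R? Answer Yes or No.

Yes

Against 1 this mix gives (1/9)·2 + (8/9)·(-5) = -38/9.
Against 2 this mix gives (1/9)·(-3) + (8/9)·(-2) = -19/9.
Against 3 this mix gives (1/9)·(-6) + (8/9)·(-4) = -38/9.
All of General C's active replies (1, 3) yield -38/9, and no column does worse for General R. The mix makes General C indifferent and guarantees -38/9, so it is optimal.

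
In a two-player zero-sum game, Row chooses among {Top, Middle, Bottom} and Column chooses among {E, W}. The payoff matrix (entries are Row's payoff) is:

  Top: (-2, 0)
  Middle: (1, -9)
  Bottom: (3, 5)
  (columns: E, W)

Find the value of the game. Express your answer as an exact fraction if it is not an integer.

3

Row minima: Top → -2, Middle → -9, Bottom → 3; maximin = 3.
Column maxima: E → 3, W → 5; minimax = 3.
Since maximin = minimax = 3, there is a saddle point and the value is 3.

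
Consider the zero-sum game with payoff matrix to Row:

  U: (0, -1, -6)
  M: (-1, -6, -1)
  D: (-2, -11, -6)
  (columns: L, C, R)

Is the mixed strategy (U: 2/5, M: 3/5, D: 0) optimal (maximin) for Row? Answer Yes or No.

Against L this mix gives (2/5)·0 + (3/5)·(-1) = -3/5.
Against C this mix gives (2/5)·(-1) + (3/5)·(-6) = -4.
Against R this mix gives (2/5)·(-6) + (3/5)·(-1) = -3.
Column will play C, holding Row to -4. Shifting weight toward the row that does better against C would raise this floor (the equalizing mix achieves -7/2 against both C and R), so the proposed strategy is not optimal.

No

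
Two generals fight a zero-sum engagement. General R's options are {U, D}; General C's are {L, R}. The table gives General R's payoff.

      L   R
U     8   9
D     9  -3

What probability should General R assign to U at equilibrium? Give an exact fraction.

12/13

Row minima: U → 8, D → -3; maximin = 8.
Column maxima: L → 9, R → 9; minimax = 9.
8 ≠ 9, so there is no saddle point; optimal play is mixed.
Let General R play U with probability p. Expected payoff against L: 8p + 9(1−p) = −p + 9; against R: 9p + (-3)(1−p) = 12p − 3.
Setting these equal: −p + 9 = 12p − 3 ⇒ −13p = -12 ⇒ p = 12/13, and the value is (-1)·(12/13) + 9 = 105/13.
For General C: with q = P(L), equating U's and D's payoffs gives −q + 9 = 12q − 3 ⇒ q = 12/13.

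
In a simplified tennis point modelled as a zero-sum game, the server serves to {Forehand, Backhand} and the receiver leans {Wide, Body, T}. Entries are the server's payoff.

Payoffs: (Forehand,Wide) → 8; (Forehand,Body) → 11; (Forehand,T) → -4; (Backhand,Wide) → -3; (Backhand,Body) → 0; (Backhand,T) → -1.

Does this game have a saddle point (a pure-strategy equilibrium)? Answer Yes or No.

No

Row minima: Forehand → -4, Backhand → -3; maximin = -3.
Column maxima: Wide → 8, Body → 11, T → -1; minimax = -1.
-3 ≠ -1, so no pure-strategy equilibrium exists.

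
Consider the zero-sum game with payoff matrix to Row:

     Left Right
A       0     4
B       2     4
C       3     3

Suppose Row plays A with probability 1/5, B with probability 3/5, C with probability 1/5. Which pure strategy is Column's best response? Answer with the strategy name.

If Column plays Left, Row's expected payoff is (1/5)·0 + (3/5)·2 + (1/5)·3 = 9/5.
If Column plays Right, Row's expected payoff is (1/5)·4 + (3/5)·4 + (1/5)·3 = 19/5.
Column minimizes Row's payoff; the smallest is 9/5, so the best response is Left.

Left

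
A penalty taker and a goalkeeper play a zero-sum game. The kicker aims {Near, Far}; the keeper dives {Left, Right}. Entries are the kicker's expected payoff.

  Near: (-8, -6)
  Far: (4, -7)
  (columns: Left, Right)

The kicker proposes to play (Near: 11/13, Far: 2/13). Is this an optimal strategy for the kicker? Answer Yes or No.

Yes

Against Left this mix gives (11/13)·(-8) + (2/13)·4 = -80/13.
Against Right this mix gives (11/13)·(-6) + (2/13)·(-7) = -80/13.
All of the keeper's active replies (Left, Right) yield -80/13, and no column does worse for the kicker. The mix makes the keeper indifferent and guarantees -80/13, so it is optimal.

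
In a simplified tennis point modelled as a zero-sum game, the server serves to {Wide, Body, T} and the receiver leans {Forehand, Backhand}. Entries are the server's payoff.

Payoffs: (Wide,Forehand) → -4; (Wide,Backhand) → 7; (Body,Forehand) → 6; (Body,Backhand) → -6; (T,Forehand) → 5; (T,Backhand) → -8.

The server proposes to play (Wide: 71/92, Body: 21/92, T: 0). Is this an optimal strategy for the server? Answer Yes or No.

Against Forehand this mix gives (71/92)·(-4) + (21/92)·6 = -79/46.
Against Backhand this mix gives (71/92)·7 + (21/92)·(-6) = 371/92.
The receiver will play Forehand, holding the server to -79/46. Shifting weight toward the row that does better against Forehand would raise this floor (the equalizing mix achieves 18/23 against both Forehand and Backhand), so the proposed strategy is not optimal.

No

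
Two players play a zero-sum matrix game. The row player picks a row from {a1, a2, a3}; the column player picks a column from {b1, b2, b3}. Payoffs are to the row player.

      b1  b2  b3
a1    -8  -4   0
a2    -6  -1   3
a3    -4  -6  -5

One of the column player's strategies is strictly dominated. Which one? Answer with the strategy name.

b2 holds the row player's payoff strictly below b3 in every row: -4 < 0, -1 < 3, -6 < -5.
So b3 is strictly dominated for the column player.

b3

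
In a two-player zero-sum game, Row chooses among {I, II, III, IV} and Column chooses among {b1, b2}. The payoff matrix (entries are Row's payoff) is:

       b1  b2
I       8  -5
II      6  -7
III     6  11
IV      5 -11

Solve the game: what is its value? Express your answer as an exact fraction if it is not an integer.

Row minima: I → -5, II → -7, III → 6, IV → -11; maximin = 6.
Column maxima: b1 → 8, b2 → 11; minimax = 8.
6 ≠ 8, so there is no saddle point; optimal play is mixed.
II is strictly dominated by I, so Row never plays it.
IV is strictly dominated by I, so Row never plays it.
On the remaining 2×2 (I, III vs b1, b2):
Let Row play I with probability p. Expected payoff against b1: 8p + 6(1−p) = 2p + 6; against b2: (-5)p + 11(1−p) = −16p + 11.
Setting these equal: 2p + 6 = −16p + 11 ⇒ 18p = 5 ⇒ p = 5/18, and the value is (2)·(5/18) + 6 = 59/9.
For Column: with q = P(b1), equating I's and III's payoffs gives 13q − 5 = −5q + 11 ⇒ q = 8/9.

59/9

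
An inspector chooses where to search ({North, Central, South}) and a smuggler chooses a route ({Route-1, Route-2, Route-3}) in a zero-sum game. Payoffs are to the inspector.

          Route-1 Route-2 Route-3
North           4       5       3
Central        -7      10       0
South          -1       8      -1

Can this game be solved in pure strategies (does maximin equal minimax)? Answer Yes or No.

Yes

Row minima: North → 3, Central → -7, South → -1; maximin = 3.
Column maxima: Route-1 → 4, Route-2 → 10, Route-3 → 3; minimax = 3.
maximin = minimax = 3, so a saddle point exists.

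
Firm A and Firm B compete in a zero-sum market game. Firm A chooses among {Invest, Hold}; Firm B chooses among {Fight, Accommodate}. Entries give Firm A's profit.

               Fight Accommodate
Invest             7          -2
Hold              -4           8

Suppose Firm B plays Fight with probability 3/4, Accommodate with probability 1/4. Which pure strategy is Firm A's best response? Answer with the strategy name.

Invest

Expected payoff of Invest: (3/4)·7 + (1/4)·(-2) = 19/4.
Expected payoff of Hold: (3/4)·(-4) + (1/4)·8 = -1.
The largest is 19/4, so Firm A's best response is Invest.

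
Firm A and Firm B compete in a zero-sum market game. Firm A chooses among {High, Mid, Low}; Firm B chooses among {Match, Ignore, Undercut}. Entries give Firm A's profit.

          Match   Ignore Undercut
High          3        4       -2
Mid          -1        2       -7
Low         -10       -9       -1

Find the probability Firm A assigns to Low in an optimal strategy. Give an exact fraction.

Row minima: High → -2, Mid → -7, Low → -10; maximin = -2.
Column maxima: Match → 3, Ignore → 4, Undercut → -1; minimax = -1.
-2 ≠ -1, so there is no saddle point; optimal play is mixed.
Mid is strictly dominated by High, so Firm A never plays it.
Ignore is strictly dominated by Match (it gives Firm A strictly more in every row), so Firm B never plays it.
On the remaining 2×2 (High, Low vs Match, Undercut):
Let Firm A play High with probability p. Expected payoff against Match: 3p + (-10)(1−p) = 13p − 10; against Undercut: (-2)p + (-1)(1−p) = −p − 1.
Setting these equal: 13p − 10 = −p − 1 ⇒ 14p = 9 ⇒ p = 9/14, and the value is (13)·(9/14) − 10 = -23/14.
For Firm B: with q = P(Match), equating High's and Low's payoffs gives 5q − 2 = −9q − 1 ⇒ q = 1/14.

5/14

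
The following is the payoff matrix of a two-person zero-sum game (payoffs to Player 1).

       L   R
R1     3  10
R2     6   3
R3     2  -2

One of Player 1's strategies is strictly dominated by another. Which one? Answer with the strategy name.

R1 gives a strictly higher payoff than R3 against every column: 3 > 2, 10 > -2.
So R3 is strictly dominated and Player 1 never plays it.

R3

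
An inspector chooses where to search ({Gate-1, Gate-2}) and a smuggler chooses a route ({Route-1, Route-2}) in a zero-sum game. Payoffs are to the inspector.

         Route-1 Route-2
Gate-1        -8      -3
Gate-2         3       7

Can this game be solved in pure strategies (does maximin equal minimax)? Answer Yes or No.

Yes

Row minima: Gate-1 → -8, Gate-2 → 3; maximin = 3.
Column maxima: Route-1 → 3, Route-2 → 7; minimax = 3.
maximin = minimax = 3, so a saddle point exists.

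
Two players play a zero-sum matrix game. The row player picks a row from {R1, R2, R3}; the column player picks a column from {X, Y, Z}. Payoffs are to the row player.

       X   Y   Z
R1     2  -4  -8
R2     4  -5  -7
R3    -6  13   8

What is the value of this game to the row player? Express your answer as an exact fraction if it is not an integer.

Row minima: R1 → -8, R2 → -7, R3 → -6; maximin = -6.
Column maxima: X → 4, Y → 13, Z → 8; minimax = 4.
-6 ≠ 4, so there is no saddle point; optimal play is mixed.
Y is strictly dominated by Z (it gives the row player strictly more in every row), so the column player never plays it.
With Y eliminated, R1 is strictly dominated by R2 (R2 gives the row player strictly more in every remaining column), so the row player never plays it.
On the remaining 2×2 (R2, R3 vs X, Z):
Let the row player play R2 with probability p. Expected payoff against X: 4p + (-6)(1−p) = 10p − 6; against Z: (-7)p + 8(1−p) = −15p + 8.
Setting these equal: 10p − 6 = −15p + 8 ⇒ 25p = 14 ⇒ p = 14/25, and the value is (10)·(14/25) − 6 = -2/5.
For the column player: with q = P(X), equating R2's and R3's payoffs gives 11q − 7 = −14q + 8 ⇒ q = 3/5.

-2/5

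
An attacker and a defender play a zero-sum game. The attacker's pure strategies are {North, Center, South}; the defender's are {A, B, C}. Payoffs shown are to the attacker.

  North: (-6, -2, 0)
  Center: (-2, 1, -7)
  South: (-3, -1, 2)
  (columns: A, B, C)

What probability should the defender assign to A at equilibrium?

9/10

Row minima: North → -6, Center → -7, South → -3; maximin = -3.
Column maxima: A → -2, B → 1, C → 2; minimax = -2.
-3 ≠ -2, so there is no saddle point; optimal play is mixed.
North is strictly dominated by South, so the attacker never plays it.
B is strictly dominated by A (it gives the attacker strictly more in every row), so the defender never plays it.
On the remaining 2×2 (Center, South vs A, C):
Let the attacker play Center with probability p. Expected payoff against A: (-2)p + (-3)(1−p) = p − 3; against C: (-7)p + 2(1−p) = −9p + 2.
Setting these equal: p − 3 = −9p + 2 ⇒ 10p = 5 ⇒ p = 1/2, and the value is (1)·(1/2) − 3 = -5/2.
For the defender: with q = P(A), equating Center's and South's payoffs gives 5q − 7 = −5q + 2 ⇒ q = 9/10.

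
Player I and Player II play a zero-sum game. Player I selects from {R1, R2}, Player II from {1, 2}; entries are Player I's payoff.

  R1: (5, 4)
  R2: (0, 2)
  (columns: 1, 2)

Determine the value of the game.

Row minima: R1 → 4, R2 → 0; maximin = 4.
Column maxima: 1 → 5, 2 → 4; minimax = 4.
Since maximin = minimax = 4, there is a saddle point and the value is 4.

4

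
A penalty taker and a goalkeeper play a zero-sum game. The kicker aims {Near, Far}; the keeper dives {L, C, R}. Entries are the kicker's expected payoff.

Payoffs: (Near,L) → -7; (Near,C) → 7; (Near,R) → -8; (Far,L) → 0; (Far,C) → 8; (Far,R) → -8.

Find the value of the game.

-8

Row minima: Near → -8, Far → -8; maximin = -8.
Column maxima: L → 0, C → 8, R → -8; minimax = -8.
Since maximin = minimax = -8, there is a saddle point and the value is -8.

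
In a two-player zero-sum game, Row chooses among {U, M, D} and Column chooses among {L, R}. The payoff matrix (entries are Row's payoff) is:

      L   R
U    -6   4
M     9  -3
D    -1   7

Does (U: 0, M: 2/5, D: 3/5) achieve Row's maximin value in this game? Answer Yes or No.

Yes

Against L this mix gives (2/5)·9 + (3/5)·(-1) = 3.
Against R this mix gives (2/5)·(-3) + (3/5)·7 = 3.
All of Column's active replies (L, R) yield 3, and no column does worse for Row. The mix makes Column indifferent and guarantees 3, so it is optimal.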